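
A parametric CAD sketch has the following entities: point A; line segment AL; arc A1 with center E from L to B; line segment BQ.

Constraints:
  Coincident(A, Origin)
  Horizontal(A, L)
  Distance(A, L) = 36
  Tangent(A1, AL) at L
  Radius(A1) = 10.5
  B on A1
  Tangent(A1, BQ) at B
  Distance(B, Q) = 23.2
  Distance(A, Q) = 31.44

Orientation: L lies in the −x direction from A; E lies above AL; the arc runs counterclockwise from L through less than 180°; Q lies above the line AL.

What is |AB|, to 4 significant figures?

27.20

Checks: |EB| = 10.50 ✓; ∠(EB, BQ) = 90.00° ✓; |BQ| = 23.20 ✓; |AQ| = 31.44 ✓.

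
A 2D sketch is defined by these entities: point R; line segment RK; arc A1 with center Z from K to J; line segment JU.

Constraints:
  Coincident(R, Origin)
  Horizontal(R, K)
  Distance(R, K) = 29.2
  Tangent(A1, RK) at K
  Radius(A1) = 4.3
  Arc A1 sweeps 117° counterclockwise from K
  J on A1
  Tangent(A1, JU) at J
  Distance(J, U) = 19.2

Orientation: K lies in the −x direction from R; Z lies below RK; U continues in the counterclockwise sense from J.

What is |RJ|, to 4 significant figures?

33.62

R is at the origin; RK is horizontal with |RK| = 29.2 and K on the −x side, so K = (-29.20, 0.000). A1 meets RK tangentially, so ZK is at right angles to RK, so Z = K + (0, -4.3) = (-29.20, -4.300). On A1, K sits at bearing 90° from Z; a 117° counterclockwise sweep puts J at bearing 207°, so J = Z + 4.3·(cos 207°, sin 207°) = (-33.03, -6.252). Then |RJ| = |J − R| = 33.62.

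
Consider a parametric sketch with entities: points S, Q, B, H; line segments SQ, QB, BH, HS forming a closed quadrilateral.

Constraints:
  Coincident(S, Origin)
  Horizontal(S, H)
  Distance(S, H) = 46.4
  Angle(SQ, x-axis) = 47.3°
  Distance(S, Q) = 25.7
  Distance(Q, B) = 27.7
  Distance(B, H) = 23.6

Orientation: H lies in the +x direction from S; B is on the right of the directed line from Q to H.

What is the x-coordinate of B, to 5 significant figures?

24.188

Checks: |QB| = 27.70 ✓; |BH| = 23.60 ✓.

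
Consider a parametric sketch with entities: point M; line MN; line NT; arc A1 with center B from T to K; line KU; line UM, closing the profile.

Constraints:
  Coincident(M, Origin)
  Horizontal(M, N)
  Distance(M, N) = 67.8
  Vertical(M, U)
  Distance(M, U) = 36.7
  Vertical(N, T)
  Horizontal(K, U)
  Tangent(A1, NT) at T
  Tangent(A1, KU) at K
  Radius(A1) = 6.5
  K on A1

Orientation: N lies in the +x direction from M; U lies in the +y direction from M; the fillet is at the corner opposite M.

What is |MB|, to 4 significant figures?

68.34

M is at the origin; MN is horizontal with |MN| = 67.8 and N on the +x side, so N = (67.80, 0.000). M and U share the same x with |MU| = 36.7 and U on the +y side, so U = (0.000, 36.70). The virtual corner opposite M is at (67.80, 36.70). Since A1 is tangent to NT there, BT ⟂ NT and tangency of A1 to KU means the radius BK is perpendicular to KU, with radius 6.5, so the center B sits 6.5 in from both sides at B = (61.30, 30.20). Then |MB| = |B − M| = 68.34.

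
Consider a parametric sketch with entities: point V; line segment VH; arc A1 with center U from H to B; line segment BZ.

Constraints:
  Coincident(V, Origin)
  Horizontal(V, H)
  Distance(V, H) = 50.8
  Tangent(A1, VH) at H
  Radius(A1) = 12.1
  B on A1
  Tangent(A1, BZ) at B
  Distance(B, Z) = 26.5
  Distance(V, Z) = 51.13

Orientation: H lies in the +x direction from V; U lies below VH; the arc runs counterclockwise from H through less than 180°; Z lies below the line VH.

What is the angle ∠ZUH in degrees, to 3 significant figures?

148°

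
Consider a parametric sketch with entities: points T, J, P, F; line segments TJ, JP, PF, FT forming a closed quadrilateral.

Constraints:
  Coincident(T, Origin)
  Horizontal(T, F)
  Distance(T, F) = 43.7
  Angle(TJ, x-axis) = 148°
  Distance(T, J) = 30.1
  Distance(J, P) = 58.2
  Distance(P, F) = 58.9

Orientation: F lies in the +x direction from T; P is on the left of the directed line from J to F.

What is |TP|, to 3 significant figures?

56.7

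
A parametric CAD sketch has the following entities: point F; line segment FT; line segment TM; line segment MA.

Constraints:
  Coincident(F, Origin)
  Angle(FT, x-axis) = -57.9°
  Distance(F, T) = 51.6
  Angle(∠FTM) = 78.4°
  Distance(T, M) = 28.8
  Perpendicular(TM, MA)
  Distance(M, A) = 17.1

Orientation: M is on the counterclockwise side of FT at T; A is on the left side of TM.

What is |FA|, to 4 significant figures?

38.19

F is at the origin; FT runs at -57.9° with length 51.6, so T = 51.6·(cos -57.9°, sin -57.9°) = (27.42, -43.71). ∠FTM = 78.4°, so TM runs at -57.9° + (180° − 78.4°) = 43.70° from the x-axis; with |TM| = 28.8, M = T + 28.8·(cos 43.70°, sin 43.70°) = (48.24, -23.81). The perpendicularity gives MA at right angles to TM; with |MA| = 17.1 on the left of TM, A = M + 17.1·(-0.6909, 0.7230) = (36.43, -11.45). Then |FA| = |A − F| = 38.19.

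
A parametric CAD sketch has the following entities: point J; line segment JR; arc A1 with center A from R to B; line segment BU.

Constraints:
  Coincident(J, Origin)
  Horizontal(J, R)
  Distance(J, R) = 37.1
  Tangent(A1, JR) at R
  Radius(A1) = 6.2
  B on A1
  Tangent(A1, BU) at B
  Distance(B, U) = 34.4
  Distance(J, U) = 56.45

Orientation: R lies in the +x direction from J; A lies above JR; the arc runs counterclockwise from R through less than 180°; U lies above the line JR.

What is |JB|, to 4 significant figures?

43.81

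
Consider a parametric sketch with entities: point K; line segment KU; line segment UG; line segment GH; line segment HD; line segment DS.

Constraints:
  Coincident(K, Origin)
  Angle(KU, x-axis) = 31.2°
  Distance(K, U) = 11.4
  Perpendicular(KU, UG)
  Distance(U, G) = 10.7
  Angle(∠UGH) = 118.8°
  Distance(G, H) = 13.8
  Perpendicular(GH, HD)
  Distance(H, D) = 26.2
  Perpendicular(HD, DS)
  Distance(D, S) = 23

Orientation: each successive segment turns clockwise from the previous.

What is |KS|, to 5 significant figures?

18.039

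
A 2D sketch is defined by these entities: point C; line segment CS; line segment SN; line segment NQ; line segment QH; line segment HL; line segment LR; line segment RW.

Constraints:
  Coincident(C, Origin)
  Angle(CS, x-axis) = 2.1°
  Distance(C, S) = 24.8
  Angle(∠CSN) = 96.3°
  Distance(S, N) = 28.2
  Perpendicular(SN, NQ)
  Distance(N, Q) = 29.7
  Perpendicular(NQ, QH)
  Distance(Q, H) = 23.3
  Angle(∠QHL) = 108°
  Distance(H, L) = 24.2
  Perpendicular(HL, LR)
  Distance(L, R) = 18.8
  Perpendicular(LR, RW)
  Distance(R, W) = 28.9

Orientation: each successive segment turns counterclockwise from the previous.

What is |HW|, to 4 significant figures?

19.38

C is at the origin; CS runs at 2.1° with length 24.8, so S = (24.78, 0.9088). ∠CSN = 96.3° gives SN at 85.80° from the x-axis; with |SN| = 28.2, N = (26.85, 29.03). The perpendicularity gives NQ at right angles to SN, so NQ runs at 175.8°; with |NQ| = 29.7, Q = (-2.772, 31.21). NQ is perpendicular to QH, so QH runs at -94.20°; with |QH| = 23.3, H = (-4.478, 7.971). ∠QHL = 108.0° gives HL at -22.20° from the x-axis; with |HL| = 24.2, L = (17.93, -1.173). The perpendicularity gives LR at right angles to HL, so LR runs at 67.80°; with |LR| = 18.8, R = (25.03, 16.23). LR is perpendicular to RW, so RW runs at 157.8°; with |RW| = 28.9, W = (-1.726, 27.15). Then |HW| = |W − H| = 19.38.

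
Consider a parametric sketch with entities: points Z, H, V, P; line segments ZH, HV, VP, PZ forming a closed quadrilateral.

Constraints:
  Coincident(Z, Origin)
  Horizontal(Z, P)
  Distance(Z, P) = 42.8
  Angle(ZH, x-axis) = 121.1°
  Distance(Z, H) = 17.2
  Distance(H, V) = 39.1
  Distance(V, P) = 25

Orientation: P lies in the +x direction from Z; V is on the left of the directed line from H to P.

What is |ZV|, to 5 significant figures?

36.502

Checks: |HV| = 39.10 ✓; |VP| = 25.00 ✓.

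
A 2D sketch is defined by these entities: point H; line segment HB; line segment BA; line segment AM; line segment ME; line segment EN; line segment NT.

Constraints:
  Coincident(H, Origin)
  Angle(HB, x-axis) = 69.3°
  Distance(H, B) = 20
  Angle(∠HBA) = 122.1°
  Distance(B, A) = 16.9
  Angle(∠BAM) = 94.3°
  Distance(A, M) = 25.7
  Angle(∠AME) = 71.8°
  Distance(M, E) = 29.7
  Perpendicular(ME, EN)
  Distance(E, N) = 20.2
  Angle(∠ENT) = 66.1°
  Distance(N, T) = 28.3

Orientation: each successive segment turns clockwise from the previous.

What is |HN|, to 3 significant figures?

18.9

∠AME = 71.8° gives ME at 178° from the x-axis; with |ME| = 29.7, E = (0.919, -1.40). ME ⟂ EN, so EN runs at 87.5°; with |EN| = 20.2, N = (1.80, 18.8). Then |HN| = |N − H| = 18.9.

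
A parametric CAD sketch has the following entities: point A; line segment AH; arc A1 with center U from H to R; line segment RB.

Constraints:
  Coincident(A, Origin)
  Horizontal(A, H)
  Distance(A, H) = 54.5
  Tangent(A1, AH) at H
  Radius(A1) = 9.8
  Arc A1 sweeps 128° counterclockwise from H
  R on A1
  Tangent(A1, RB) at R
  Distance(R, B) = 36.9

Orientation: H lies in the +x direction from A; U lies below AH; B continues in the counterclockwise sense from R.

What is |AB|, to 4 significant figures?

82.74

A is at the origin; A and H share the same y with |AH| = 54.5 and H on the +x side, so H = (54.50, 0.000). Tangency of A1 to AH means the radius UH is perpendicular to AH, so U = H + (0, -9.8) = (54.50, -9.800). On A1, H sits at bearing 90° from U; a 128° counterclockwise sweep puts R at bearing 218°, so R = U + 9.8·(cos 218°, sin 218°) = (46.78, -15.83). Since A1 is tangent to RB there, UR ⟂ RB, so RB runs along (−sin 218°, cos 218°); with |RB| = 36.9, B = (69.50, -44.91). Then |AB| = |B − A| = 82.74.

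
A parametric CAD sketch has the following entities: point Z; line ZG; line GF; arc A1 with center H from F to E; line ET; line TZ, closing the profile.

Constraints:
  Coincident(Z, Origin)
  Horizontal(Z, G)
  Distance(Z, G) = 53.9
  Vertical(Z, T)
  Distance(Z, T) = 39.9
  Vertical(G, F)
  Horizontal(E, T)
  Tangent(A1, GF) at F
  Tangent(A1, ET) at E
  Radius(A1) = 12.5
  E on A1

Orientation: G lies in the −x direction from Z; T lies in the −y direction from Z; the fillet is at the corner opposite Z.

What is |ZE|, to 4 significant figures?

57.50

The virtual corner opposite Z is at (-53.90, -39.90). The tangent condition forces HF to be normal to GF and the tangent condition forces HE to be normal to ET, with radius 12.5, so the center H sits 12.5 in from both sides at H = (-41.40, -27.40). That places the tangent points at F = (-53.90, -27.40) on GF and E = (-41.40, -39.90) on ET. Then |ZE| = |E − Z| = 57.50.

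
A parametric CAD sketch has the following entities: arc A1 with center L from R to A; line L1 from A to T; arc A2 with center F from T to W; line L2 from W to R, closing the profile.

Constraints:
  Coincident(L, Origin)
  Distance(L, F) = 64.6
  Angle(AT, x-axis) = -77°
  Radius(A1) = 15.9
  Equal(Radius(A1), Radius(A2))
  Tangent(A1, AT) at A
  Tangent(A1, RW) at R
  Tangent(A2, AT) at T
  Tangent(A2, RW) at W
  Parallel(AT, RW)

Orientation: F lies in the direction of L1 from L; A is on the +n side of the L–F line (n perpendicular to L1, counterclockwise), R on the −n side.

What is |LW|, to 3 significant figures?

66.5

Tangency of A1 to both parallel lines with radius 15.9 puts A and R at L ± 15.9·n: A = (15.5, 3.58), R = (-15.5, -3.58). Equal radii place T and W the same way about F: T = F + 15.9·n = (30.0, -59.4), W = F − 15.9·n = (-0.961, -66.5). Then |LW| = |W − L| = 66.5.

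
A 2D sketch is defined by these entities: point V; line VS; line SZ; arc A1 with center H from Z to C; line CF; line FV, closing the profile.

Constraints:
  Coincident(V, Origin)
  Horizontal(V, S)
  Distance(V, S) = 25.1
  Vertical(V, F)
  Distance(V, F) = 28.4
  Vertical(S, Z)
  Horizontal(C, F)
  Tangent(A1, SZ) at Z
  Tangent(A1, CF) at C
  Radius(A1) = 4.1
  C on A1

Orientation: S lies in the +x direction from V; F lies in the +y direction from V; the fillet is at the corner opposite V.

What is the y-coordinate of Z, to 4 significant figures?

24.30

V is at the origin; V and S share the same y with |VS| = 25.1 and S on the +x side, so S = (25.10, 0.000). VF is vertical with |VF| = 28.4 and F on the +y side, so F = (0.000, 28.40). The virtual corner opposite V is at (25.10, 28.40). Tangency of A1 to SZ means the radius HZ is perpendicular to SZ and A1 meets CF tangentially, so HC is at right angles to CF, with radius 4.1, so the center H sits 4.1 in from both sides at H = (21.00, 24.30). That places the tangent points at Z = (25.10, 24.30) on SZ and C = (21.00, 28.40) on CF. So Z.y = 24.30.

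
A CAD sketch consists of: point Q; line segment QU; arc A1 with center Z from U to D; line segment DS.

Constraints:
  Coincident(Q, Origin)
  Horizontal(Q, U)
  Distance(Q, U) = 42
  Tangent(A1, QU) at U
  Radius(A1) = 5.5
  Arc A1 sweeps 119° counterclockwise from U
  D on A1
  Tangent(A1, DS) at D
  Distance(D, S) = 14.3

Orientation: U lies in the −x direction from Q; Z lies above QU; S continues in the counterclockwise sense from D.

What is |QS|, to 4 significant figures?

48.73

Q is at the origin; QU is horizontal with |QU| = 42.0 and U on the −x side, so U = (-42.00, 0.000). Tangency of A1 to QU means the radius ZU is perpendicular to QU, so Z = U + (0, 5.5) = (-42.00, 5.500). On A1, U sits at bearing -90° from Z; a 119° counterclockwise sweep puts D at bearing 29°, so D = Z + 5.5·(cos 29°, sin 29°) = (-37.19, 8.166). Since A1 is tangent to DS there, ZD ⟂ DS, so DS runs along (−sin 29°, cos 29°); with |DS| = 14.3, S = (-44.12, 20.67). Then |QS| = |S − Q| = 48.73.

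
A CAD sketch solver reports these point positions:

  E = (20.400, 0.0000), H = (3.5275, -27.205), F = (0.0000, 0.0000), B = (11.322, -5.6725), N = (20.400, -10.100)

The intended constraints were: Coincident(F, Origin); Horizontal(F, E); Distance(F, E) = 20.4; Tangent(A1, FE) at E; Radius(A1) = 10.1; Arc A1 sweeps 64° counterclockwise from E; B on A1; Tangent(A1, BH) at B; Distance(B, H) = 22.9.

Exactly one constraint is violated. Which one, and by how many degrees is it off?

Tangent(A1, BH) at B — off by 6.10°.

F = (0.00, 0.00) ✓; F.y = 0.00, E.y = 0.00 ✓; |FE| = 20.40 ✓; ∠(NE, EF) = 90.00° ✓; |NE| = 10.10 ✓; bearing(N→B) − bearing(N→E) = 64.00° ✓; |NB| = 10.10 ✓; ∠(NB, BH) = 83.90° ✗; |BH| = 22.90 ✓.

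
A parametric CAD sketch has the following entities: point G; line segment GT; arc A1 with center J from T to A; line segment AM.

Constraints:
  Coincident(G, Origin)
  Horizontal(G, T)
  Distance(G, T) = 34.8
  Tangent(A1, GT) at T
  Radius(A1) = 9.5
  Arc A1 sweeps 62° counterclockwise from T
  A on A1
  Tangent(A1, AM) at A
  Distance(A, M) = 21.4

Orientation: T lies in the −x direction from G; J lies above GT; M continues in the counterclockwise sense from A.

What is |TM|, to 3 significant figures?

30.2

G is at the origin; G and T share the same y with |GT| = 34.8 and T on the −x side, so T = (-34.8, 0.00). Since A1 is tangent to GT there, JT ⟂ GT, so J = T + (0, 9.5) = (-34.8, 9.50). On A1, T sits at bearing -90° from J; a 62° counterclockwise sweep puts A at bearing -28°, so A = J + 9.5·(cos -28°, sin -28°) = (-26.4, 5.04). The tangent condition forces JA to be normal to AM, so AM runs along (−sin -28°, cos -28°); with |AM| = 21.4, M = (-16.4, 23.9). Then |TM| = |M − T| = 30.2.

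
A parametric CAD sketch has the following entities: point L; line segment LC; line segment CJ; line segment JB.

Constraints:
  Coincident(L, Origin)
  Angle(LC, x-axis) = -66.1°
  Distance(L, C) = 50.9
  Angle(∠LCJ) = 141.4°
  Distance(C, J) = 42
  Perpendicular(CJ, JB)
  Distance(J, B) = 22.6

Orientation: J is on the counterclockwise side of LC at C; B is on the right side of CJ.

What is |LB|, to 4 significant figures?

98.20

L is at the origin; LC runs at -66.1° with length 50.9, so C = 50.9·(cos -66.1°, sin -66.1°) = (20.62, -46.54). ∠LCJ = 141.4°, so CJ runs at -66.1° + (180° − 141.4°) = -27.50° from the x-axis; with |CJ| = 42.0, J = C + 42.0·(cos -27.50°, sin -27.50°) = (57.88, -65.93). The perpendicularity gives JB at right angles to CJ; with |JB| = 22.6 on the right of CJ, B = J + 22.6·(-0.4617, -0.8870) = (47.44, -85.98). Then |LB| = |B − L| = 98.20.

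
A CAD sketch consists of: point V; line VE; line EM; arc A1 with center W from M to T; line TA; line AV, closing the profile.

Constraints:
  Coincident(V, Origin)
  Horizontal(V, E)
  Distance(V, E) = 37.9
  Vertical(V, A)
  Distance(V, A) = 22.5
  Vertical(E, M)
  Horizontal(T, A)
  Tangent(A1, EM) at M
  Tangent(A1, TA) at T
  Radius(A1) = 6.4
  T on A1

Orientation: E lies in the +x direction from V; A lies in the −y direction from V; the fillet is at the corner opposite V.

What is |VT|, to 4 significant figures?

38.71

The virtual corner opposite V is at (37.90, -22.50). Since A1 is tangent to EM there, WM ⟂ EM and since A1 is tangent to TA there, WT ⟂ TA, with radius 6.4, so the center W sits 6.4 in from both sides at W = (31.50, -16.10). That places the tangent points at M = (37.90, -16.10) on EM and T = (31.50, -22.50) on TA. Then |VT| = |T − V| = 38.71.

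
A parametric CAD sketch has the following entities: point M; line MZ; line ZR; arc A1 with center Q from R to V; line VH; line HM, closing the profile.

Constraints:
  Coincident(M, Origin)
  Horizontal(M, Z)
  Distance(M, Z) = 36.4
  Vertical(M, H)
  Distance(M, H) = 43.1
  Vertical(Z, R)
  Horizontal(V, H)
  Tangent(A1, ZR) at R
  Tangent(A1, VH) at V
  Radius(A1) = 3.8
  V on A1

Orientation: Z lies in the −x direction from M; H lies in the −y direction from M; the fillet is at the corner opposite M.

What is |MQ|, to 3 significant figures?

51.1

MH is vertical with |MH| = 43.1 and H on the −y side, so H = (0.00, -43.1). The virtual corner opposite M is at (-36.4, -43.1). Tangency of A1 to ZR means the radius QR is perpendicular to ZR and the tangent condition forces QV to be normal to VH, with radius 3.8, so the center Q sits 3.8 in from both sides at Q = (-32.6, -39.3). Then |MQ| = |Q − M| = 51.1.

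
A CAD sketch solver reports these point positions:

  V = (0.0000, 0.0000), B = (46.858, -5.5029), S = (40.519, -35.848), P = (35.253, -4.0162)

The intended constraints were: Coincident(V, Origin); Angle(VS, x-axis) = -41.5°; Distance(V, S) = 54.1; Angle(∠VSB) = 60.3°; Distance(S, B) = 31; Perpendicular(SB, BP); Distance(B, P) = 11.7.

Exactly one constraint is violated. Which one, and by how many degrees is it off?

Perpendicular(SB, BP) — off by 4.50°.

V = (0.00, 0.00) ✓; VS at -41.50° ✓; |VS| = 54.10 ✓; ∠VSB = 60.30° ✓; |SB| = 31.00 ✓; ∠(SB, BP) = 94.50° ✗; |BP| = 11.70 ✓.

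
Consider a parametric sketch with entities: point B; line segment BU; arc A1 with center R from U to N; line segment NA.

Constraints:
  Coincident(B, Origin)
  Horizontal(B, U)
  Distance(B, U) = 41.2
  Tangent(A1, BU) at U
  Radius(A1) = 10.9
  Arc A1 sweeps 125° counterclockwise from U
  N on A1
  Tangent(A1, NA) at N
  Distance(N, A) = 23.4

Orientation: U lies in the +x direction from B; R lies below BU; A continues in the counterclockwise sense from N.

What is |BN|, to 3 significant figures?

36.5

Since A1 is tangent to BU there, RU ⟂ BU, so R = U + (0, -10.9) = (41.2, -10.9). On A1, U sits at bearing 90° from R; a 125° counterclockwise sweep puts N at bearing 215°, so N = R + 10.9·(cos 215°, sin 215°) = (32.3, -17.2). Then |BN| = |N − B| = 36.5.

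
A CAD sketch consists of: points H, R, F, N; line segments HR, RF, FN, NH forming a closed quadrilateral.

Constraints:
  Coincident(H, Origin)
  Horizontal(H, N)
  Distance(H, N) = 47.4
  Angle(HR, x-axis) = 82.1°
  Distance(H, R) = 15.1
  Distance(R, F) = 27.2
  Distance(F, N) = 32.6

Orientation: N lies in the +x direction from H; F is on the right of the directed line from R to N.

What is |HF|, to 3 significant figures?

18.0

Checks: |RF| = 27.20 ✓; |FN| = 32.60 ✓.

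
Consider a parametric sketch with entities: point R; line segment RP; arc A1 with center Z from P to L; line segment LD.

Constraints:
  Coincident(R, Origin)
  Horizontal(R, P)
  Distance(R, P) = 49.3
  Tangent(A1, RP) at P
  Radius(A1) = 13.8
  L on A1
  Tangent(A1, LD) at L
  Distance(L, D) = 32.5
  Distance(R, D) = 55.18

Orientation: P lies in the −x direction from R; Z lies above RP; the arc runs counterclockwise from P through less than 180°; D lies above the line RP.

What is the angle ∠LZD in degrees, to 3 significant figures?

67.0°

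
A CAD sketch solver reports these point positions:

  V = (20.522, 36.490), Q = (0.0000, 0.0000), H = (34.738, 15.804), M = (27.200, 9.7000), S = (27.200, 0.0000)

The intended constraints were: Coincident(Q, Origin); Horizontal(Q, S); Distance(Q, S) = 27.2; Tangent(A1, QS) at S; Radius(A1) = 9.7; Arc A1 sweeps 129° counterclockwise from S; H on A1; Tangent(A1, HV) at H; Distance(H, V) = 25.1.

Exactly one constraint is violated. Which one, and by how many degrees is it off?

Tangent(A1, HV) at H — off by 4.50°.

Q = (0.00, 0.00) ✓; Q.y = 0.00, S.y = 0.00 ✓; |QS| = 27.20 ✓; ∠(MS, SQ) = 90.00° ✓; |MS| = 9.700 ✓; bearing(M→H) − bearing(M→S) = 129.0° ✓; |MH| = 9.699 ✓; ∠(MH, HV) = 94.50° ✗; |HV| = 25.10 ✓.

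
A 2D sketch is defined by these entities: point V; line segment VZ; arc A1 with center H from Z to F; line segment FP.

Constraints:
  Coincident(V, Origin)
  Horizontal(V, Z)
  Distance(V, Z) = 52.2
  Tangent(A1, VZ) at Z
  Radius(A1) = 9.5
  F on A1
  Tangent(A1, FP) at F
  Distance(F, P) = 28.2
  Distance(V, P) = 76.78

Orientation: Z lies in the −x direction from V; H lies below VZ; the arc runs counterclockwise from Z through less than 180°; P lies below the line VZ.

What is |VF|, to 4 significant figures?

61.77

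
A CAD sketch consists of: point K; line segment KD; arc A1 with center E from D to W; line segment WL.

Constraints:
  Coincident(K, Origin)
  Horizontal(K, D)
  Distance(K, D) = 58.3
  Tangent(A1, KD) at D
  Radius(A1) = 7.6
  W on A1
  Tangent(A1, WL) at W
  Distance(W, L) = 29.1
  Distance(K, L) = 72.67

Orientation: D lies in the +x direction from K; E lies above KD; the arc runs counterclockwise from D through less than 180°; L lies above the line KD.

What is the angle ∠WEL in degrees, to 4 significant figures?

75.36°

K is at the origin; KD is horizontal with |KD| = 58.3 and D on the +x side, so D = (58.30, 0.000). A1 meets KD tangentially, so ED is at right angles to KD, so E = D + (0, 7.6) = (58.30, 7.600). Since EW ⟂ WL (tangency), |EL| = √(7.6² + 29.1²) = 30.08 regardless of where W sits on A1. So L lies on both circle(K, 72.67) and circle(E, 30.08); the above-KD intersection is L = (62.30, 37.41). W is the foot of the tangent from L: W = (65.84, 8.525).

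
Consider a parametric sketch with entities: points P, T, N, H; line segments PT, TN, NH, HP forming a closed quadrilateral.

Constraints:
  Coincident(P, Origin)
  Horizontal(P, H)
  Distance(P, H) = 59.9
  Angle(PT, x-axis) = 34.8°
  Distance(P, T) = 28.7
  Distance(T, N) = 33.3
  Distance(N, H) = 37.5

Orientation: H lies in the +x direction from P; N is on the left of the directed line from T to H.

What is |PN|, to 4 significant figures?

61.99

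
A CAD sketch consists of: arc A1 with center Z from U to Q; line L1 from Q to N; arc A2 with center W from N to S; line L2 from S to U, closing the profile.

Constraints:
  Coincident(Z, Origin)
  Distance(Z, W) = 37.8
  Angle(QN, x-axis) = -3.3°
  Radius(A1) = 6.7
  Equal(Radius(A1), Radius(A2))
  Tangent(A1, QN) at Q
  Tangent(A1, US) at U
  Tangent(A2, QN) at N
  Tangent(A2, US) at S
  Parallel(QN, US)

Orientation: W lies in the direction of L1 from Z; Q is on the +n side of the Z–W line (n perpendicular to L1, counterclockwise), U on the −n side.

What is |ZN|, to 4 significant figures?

38.39

The slot axis is L1's direction at -3.3°, so u = (cos -3.3°, sin -3.3°) = (0.9983, -0.05756) and n = (−sin -3.3°, cos -3.3°) = (0.05756, 0.9983). Z is at the origin and W lies 37.8 along u from Z, so W = 37.8·u = (37.74, -2.176). Tangency of A1 to both parallel lines with radius 6.7 puts Q and U at Z ± 6.7·n: Q = (0.3857, 6.689), U = (-0.3857, -6.689). Equal radii place N and S the same way about W: N = W + 6.7·n = (38.12, 4.513), S = W − 6.7·n = (37.35, -8.865). Then |ZN| = |N − Z| = 38.39.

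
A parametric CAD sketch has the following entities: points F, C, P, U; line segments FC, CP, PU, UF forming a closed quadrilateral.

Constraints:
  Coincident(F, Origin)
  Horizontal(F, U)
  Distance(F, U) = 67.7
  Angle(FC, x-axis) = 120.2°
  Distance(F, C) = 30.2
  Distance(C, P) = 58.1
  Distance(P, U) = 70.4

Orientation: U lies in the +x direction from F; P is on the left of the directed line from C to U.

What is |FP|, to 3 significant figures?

68.3

Checks: |CP| = 58.10 ✓; |PU| = 70.40 ✓.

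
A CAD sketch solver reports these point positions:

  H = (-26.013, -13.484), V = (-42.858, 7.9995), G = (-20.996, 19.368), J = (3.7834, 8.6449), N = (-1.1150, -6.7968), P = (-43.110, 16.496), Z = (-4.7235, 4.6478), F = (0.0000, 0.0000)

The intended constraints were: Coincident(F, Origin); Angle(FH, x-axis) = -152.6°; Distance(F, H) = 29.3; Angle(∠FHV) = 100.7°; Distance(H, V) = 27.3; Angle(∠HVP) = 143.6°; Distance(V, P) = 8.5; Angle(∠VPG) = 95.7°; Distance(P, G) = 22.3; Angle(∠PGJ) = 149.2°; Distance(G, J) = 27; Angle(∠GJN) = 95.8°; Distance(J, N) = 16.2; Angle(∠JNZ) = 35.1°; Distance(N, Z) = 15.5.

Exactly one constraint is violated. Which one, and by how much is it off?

Distance(N, Z) = 15.5 — off by 3.50.

F = (0.00, 0.00) ✓; FH at -152.6° ✓; |FH| = 29.30 ✓; ∠FHV = 100.7° ✓; |HV| = 27.30 ✓; ∠HVP = 143.6° ✓; |VP| = 8.500 ✓; ∠VPG = 95.70° ✓; |PG| = 22.30 ✓; ∠PGJ = 149.2° ✓; |GJ| = 27.00 ✓; ∠GJN = 95.80° ✓; |JN| = 16.20 ✓; ∠JNZ = 35.10° ✓; |NZ| = 12.00 ✗.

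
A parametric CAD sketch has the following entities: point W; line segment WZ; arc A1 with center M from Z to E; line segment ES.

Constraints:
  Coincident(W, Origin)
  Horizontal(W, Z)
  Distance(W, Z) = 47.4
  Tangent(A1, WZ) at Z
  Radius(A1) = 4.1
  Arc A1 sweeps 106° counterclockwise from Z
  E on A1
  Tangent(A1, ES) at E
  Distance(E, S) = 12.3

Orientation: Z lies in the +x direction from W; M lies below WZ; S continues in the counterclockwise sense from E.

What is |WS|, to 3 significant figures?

49.9

On A1, Z sits at bearing 90° from M; a 106° counterclockwise sweep puts E at bearing 196°, so E = M + 4.1·(cos 196°, sin 196°) = (43.5, -5.23). Since A1 is tangent to ES there, ME ⟂ ES, so ES runs along (−sin 196°, cos 196°); with |ES| = 12.3, S = (46.8, -17.1). Then |WS| = |S − W| = 49.9.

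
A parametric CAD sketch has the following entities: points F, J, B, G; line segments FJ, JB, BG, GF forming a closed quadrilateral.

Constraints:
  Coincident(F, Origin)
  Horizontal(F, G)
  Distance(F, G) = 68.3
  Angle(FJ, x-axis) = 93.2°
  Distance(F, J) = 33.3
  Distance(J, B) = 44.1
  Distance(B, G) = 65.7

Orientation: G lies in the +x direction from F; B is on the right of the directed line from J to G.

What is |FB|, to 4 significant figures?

11.08

Checks: |JB| = 44.10 ✓; |BG| = 65.70 ✓.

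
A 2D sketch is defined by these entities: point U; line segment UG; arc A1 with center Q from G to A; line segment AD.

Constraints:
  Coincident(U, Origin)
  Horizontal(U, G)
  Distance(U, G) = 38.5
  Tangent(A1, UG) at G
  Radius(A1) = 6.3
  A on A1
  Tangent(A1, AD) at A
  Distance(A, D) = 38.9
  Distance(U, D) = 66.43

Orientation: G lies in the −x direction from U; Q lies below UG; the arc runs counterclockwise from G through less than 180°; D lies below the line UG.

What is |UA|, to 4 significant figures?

45.09

U is at the origin; UG is horizontal with |UG| = 38.5 and G on the −x side, so G = (-38.50, 0.000). Since A1 is tangent to UG there, QG ⟂ UG, so Q = G + (0, -6.3) = (-38.50, -6.300). Since QA ⟂ AD (tangency), |QD| = √(6.3² + 38.9²) = 39.41 regardless of where A sits on A1. So D lies on both circle(U, 66.43) and circle(Q, 39.41); the below-UG intersection is D = (-49.70, -44.08). A is the foot of the tangent from D: A = (-44.75, -5.499).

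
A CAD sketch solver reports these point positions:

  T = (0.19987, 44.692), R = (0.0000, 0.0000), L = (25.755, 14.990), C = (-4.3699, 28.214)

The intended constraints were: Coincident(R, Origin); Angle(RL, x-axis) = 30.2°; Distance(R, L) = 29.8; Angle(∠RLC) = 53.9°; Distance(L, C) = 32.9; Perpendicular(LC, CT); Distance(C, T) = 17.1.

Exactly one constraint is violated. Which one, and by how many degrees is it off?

Perpendicular(LC, CT) — off by 8.20°.

R = (0.00, 0.00) ✓; RL at 30.20° ✓; |RL| = 29.80 ✓; ∠RLC = 53.90° ✓; |LC| = 32.90 ✓; ∠(LC, CT) = 81.80° ✗; |CT| = 17.10 ✓.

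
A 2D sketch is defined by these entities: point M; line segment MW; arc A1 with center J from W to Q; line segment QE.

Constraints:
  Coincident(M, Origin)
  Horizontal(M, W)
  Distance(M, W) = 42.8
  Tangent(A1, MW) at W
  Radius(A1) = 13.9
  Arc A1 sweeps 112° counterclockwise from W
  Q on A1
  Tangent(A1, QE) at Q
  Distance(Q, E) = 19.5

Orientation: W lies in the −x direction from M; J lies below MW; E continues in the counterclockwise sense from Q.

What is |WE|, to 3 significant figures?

37.6

M is at the origin; MW is horizontal with |MW| = 42.8 and W on the −x side, so W = (-42.8, 0.00). The tangent condition forces JW to be normal to MW, so J = W + (0, -13.9) = (-42.8, -13.9). On A1, W sits at bearing 90° from J; a 112° counterclockwise sweep puts Q at bearing 202°, so Q = J + 13.9·(cos 202°, sin 202°) = (-55.7, -19.1). Since A1 is tangent to QE there, JQ ⟂ QE, so QE runs along (−sin 202°, cos 202°); with |QE| = 19.5, E = (-48.4, -37.2). Then |WE| = |E − W| = 37.6.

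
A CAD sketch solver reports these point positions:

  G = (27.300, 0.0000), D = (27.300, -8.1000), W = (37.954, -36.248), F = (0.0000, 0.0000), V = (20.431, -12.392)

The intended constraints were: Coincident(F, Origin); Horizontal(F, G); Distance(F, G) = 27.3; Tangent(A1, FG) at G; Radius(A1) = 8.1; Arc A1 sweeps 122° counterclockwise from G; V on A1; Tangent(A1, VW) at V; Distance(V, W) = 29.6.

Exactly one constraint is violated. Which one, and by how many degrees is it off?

Tangent(A1, VW) at V — off by 4.30°.

F = (0.00, 0.00) ✓; F.y = 0.00, G.y = 0.00 ✓; |FG| = 27.30 ✓; ∠(DG, GF) = 90.00° ✓; |DG| = 8.100 ✓; bearing(D→V) − bearing(D→G) = 122.0° ✓; |DV| = 8.100 ✓; ∠(DV, VW) = 85.70° ✗; |VW| = 29.60 ✓.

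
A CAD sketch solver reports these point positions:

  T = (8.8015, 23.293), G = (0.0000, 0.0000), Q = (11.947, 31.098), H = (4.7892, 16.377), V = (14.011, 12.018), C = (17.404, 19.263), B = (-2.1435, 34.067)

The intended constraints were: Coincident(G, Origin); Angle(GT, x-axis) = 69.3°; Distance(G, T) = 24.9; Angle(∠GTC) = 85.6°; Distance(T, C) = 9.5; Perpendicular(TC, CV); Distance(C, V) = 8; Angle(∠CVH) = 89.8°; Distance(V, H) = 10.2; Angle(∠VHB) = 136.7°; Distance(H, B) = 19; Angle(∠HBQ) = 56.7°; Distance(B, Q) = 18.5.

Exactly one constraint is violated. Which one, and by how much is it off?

Distance(B, Q) = 18.5 — off by 4.10.

G = (0.00, 0.00) ✓; GT at 69.30° ✓; |GT| = 24.90 ✓; ∠GTC = 85.60° ✓; |TC| = 9.500 ✓; ∠(TC, CV) = 89.99° ✓; |CV| = 8.000 ✓; ∠CVH = 89.80° ✓; |VH| = 10.20 ✓; ∠VHB = 136.7° ✓; |HB| = 19.00 ✓; ∠HBQ = 56.70° ✓; |BQ| = 14.40 ✗.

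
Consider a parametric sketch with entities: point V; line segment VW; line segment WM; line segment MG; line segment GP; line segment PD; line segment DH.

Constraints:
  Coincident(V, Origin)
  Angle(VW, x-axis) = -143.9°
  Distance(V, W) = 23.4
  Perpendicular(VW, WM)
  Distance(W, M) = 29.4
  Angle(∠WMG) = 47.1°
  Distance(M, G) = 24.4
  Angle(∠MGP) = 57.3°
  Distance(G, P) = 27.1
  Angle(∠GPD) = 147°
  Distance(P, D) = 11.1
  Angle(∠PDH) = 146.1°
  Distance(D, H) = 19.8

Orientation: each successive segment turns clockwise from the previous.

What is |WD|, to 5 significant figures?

21.190

∠MGP = 57.3° gives GP at -129.50° from the x-axis; with |GP| = 27.1, P = (-29.239, -13.832). ∠GPD = 147.0° gives PD at -162.50° from the x-axis; with |PD| = 11.1, D = (-39.825, -17.170). Then |WD| = |D − W| = 21.190.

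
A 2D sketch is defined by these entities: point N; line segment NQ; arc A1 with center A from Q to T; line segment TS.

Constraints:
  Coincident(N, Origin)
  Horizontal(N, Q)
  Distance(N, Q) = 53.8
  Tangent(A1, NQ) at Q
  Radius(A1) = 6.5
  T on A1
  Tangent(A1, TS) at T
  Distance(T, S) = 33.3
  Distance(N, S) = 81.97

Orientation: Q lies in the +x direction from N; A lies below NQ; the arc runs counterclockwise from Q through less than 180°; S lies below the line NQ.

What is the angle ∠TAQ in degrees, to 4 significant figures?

139.8°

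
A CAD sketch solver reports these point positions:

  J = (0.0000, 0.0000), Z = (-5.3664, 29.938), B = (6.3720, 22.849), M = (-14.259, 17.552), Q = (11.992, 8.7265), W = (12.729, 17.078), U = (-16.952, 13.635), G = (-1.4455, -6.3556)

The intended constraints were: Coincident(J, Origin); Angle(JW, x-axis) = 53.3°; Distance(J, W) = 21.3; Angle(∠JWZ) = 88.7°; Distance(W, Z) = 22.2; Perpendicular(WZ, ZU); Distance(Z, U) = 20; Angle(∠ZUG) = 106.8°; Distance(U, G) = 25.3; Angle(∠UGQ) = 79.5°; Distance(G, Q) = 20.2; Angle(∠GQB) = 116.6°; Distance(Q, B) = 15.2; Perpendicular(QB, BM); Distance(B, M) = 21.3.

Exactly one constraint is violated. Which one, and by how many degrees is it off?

Perpendicular(QB, BM) — off by 7.30°.

J = (0.00, 0.00) ✓; JW at 53.30° ✓; |JW| = 21.30 ✓; ∠JWZ = 88.70° ✓; |WZ| = 22.20 ✓; ∠(WZ, ZU) = 90.00° ✓; |ZU| = 20.00 ✓; ∠ZUG = 106.8° ✓; |UG| = 25.30 ✓; ∠UGQ = 79.50° ✓; |GQ| = 20.20 ✓; ∠GQB = 116.6° ✓; |QB| = 15.20 ✓; ∠(QB, BM) = 82.70° ✗; |BM| = 21.30 ✓.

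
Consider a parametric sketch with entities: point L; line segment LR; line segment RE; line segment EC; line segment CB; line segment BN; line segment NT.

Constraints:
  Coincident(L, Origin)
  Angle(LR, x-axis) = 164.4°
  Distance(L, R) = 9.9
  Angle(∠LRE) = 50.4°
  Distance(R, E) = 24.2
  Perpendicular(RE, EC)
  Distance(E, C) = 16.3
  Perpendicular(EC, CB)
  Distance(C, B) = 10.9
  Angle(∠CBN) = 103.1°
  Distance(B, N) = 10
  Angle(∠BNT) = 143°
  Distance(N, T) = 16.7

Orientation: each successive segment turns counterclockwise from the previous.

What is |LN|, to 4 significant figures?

4.842

EC is perpendicular to CB, so CB runs at 114.0°; with |CB| = 10.9, B = (10.77, -2.858). ∠CBN = 103.1° gives BN at -169.1° from the x-axis; with |BN| = 10.0, N = (0.9455, -4.749). Then |LN| = |N − L| = 4.842.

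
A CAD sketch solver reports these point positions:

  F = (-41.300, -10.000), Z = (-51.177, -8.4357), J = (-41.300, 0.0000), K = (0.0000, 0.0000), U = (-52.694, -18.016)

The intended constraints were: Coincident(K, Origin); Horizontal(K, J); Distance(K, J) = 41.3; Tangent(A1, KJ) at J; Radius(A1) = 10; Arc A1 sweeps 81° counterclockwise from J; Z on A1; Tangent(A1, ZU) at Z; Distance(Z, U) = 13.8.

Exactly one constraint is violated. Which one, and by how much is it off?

Distance(Z, U) = 13.8 — off by 4.10.

K = (0.00, 0.00) ✓; K.y = 0.00, J.y = 0.00 ✓; |KJ| = 41.30 ✓; ∠(FJ, JK) = 90.00° ✓; |FJ| = 10.00 ✓; bearing(F→Z) − bearing(F→J) = 81.00° ✓; |FZ| = 10.00 ✓; ∠(FZ, ZU) = 90.00° ✓; |ZU| = 9.700 ✗.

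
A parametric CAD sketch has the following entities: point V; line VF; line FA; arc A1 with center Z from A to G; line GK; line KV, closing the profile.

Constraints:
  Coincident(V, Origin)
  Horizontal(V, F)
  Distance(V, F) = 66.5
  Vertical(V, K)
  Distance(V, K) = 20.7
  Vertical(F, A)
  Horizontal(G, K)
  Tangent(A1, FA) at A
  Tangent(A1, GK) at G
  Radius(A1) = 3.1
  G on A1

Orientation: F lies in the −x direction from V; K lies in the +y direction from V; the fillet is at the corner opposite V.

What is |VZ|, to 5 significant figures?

65.798

VK is vertical with |VK| = 20.7 and K on the +y side, so K = (0.0000, 20.700). The virtual corner opposite V is at (-66.500, 20.700). Tangency of A1 to FA means the radius ZA is perpendicular to FA and since A1 is tangent to GK there, ZG ⟂ GK, with radius 3.1, so the center Z sits 3.1 in from both sides at Z = (-63.400, 17.600). Then |VZ| = |Z − V| = 65.798.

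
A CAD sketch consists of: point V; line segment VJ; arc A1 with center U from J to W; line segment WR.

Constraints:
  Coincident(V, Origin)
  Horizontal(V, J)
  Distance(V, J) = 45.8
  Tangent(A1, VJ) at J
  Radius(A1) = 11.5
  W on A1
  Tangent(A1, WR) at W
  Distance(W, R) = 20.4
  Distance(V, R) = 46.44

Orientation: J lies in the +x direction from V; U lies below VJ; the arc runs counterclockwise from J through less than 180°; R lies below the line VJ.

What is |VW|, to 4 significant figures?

36.11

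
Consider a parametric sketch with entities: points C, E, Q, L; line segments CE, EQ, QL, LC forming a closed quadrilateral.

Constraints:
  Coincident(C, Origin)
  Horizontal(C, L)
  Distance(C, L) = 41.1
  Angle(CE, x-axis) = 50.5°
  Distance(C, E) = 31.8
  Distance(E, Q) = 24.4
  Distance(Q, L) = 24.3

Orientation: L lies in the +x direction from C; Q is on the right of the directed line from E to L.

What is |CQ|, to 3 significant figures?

16.8

C is at the origin; C and L share the same y with |CL| = 41.1 and L in +x, so L = (41.1, 0). CE runs at 50.5° with |CE| = 31.8, so E = (20.2, 24.5). Q is determined by |EQ| = 24.4 and |QL| = 24.3 together: it lies at the intersection of circle(E, 24.4) and circle(L, 24.3). With |EL| = 32.2, the foot of the radical line on EL is 16.2 from E and the perpendicular offset is √(24.4² − 16.2²) = 18.3. Taking the right-of-EL solution: Q = (16.8, 0.379).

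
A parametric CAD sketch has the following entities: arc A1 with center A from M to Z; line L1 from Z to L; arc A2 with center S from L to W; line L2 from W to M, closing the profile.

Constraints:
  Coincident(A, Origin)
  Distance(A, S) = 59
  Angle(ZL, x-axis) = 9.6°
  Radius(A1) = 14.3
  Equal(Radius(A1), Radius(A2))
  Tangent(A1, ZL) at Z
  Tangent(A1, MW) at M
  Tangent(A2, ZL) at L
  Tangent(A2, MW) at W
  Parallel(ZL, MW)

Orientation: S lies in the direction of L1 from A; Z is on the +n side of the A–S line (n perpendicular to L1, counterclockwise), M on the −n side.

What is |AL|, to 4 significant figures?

60.71

Tangency of A1 to both parallel lines with radius 14.3 puts Z and M at A ± 14.3·n: Z = (-2.385, 14.10), M = (2.385, -14.10). Equal radii place L and W the same way about S: L = S + 14.3·n = (55.79, 23.94), W = S − 14.3·n = (60.56, -4.260). Then |AL| = |L − A| = 60.71.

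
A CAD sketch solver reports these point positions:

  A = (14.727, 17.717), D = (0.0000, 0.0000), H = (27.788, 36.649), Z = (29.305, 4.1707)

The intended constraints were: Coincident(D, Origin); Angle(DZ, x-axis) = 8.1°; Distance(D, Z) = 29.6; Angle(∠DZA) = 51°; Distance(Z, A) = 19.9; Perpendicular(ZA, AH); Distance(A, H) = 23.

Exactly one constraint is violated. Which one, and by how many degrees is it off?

Perpendicular(ZA, AH) — off by 8.30°.

D = (0.00, 0.00) ✓; DZ at 8.100° ✓; |DZ| = 29.60 ✓; ∠DZA = 51.00° ✓; |ZA| = 19.90 ✓; ∠(ZA, AH) = 81.70° ✗; |AH| = 23.00 ✓.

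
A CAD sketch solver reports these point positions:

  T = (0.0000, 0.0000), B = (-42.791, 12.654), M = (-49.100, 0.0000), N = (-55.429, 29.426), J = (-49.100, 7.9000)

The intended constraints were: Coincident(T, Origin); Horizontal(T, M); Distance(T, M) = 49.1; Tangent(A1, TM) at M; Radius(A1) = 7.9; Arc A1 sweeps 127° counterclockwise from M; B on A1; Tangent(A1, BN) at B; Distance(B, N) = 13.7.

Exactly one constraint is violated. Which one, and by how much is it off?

Distance(B, N) = 13.7 — off by 7.30.

T = (0.00, 0.00) ✓; T.y = 0.00, M.y = 0.00 ✓; |TM| = 49.10 ✓; ∠(JM, MT) = 90.00° ✓; |JM| = 7.900 ✓; bearing(J→B) − bearing(J→M) = 127.0° ✓; |JB| = 7.900 ✓; ∠(JB, BN) = 90.00° ✓; |BN| = 21.00 ✗.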